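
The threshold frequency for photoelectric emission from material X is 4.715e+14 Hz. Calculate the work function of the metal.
1.95 eV

At the threshold frequency, photon energy equals work function:
φ = hf₀

Calculating:
φ = (6.626×10⁻³⁴ J·s)(4.715e+14 Hz)
φ = 1.95 eV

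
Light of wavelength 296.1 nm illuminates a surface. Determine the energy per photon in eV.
4.1872 eV

Using E = hf = hc/λ:

E = hc/λ = (6.626×10⁻³⁴ J·s)(3×10⁸ m/s) / (296.1×10⁻⁹ m)
E = 4.1872 eV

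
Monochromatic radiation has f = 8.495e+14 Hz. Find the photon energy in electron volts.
3.5132 eV

Using E = hf:

E = hf = (6.626×10⁻³⁴ J·s)(8.495e+14 Hz)
E = 3.5132 eV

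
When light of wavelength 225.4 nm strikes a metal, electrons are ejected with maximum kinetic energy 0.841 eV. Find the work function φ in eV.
4.66 eV

From Einstein's photoelectric equation: KE_max = hf - φ = hc/λ - φ

Rearranging for φ:
φ = hc/λ - KE_max

Calculate photon energy:
E_photon = hc/λ = 5.5006 eV

Therefore:
φ = 5.5006 - 0.841 = 4.66 eV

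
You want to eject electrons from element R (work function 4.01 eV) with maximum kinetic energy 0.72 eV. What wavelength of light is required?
262.12 nm

From Einstein's equation: KE_max = hc/λ - φ

Rearranging for λ:
hc/λ = KE_max + φ
λ = hc/(KE_max + φ)

Required photon energy:
E_photon = KE_max + φ = 0.72 + 4.01 = 4.73 eV

Required wavelength:
λ = hc/E_photon = (6.626×10⁻³⁴)(3×10⁸) / (4.73 × 1.602×10⁻¹⁹)
λ = 262.12 nm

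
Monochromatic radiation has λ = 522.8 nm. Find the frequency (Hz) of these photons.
5.7344e+14 Hz

Using the wave equation: c = fλ

Solving for frequency:
f = c/λ = (3×10⁸ m/s) / (522.8×10⁻⁹ m)
f = 5.7344e+14 Hz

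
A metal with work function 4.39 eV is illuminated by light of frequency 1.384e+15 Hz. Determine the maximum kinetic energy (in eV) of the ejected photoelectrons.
1.3338 eV

Using Einstein's photoelectric equation: KE_max = hf - φ

First, calculate the photon energy:
E_photon = hf = (6.626×10⁻³⁴ J·s)(1.384e+15 Hz)
E_photon = 5.7238 eV

Then, the maximum kinetic energy:
KE_max = E_photon - φ = 5.7238 eV - 4.39 eV = 1.3338 eV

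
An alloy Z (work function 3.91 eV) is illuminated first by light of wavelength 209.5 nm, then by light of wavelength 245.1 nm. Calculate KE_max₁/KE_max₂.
1.7484

Using Einstein's equation: KE_max = hc/λ - φ

For λ₁ = 209.5 nm:
E₁ = hc/λ₁ = 5.9181 eV
KE₁ = E₁ - φ = 5.9181 - 3.91 = 2.0081 eV

For λ₂ = 245.1 nm:
E₂ = hc/λ₂ = 5.0585 eV
KE₂ = E₂ - φ = 5.0585 - 3.91 = 1.1485 eV

Ratio: KE₁/KE₂ = 2.0081/1.1485 = 1.7484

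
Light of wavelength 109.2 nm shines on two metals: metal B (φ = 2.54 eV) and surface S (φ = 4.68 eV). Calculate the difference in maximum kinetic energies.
2.1400 eV

Using KE_max = hc/λ - φ for each metal:

Photon energy: E = hc/λ = 11.3539 eV

For metal B (φ₁ = 2.54 eV):
KE₁ = E - φ₁ = 11.3539 - 2.54 = 8.8139 eV

For surface S (φ₂ = 4.68 eV):
KE₂ = E - φ₂ = 11.3539 - 4.68 = 6.6739 eV

Difference:
ΔKE = KE₁ - KE₂ = 8.8139 - 6.6739 = 2.1400 eV

Note: The difference equals the difference in work functions: 4.68 - 2.54 = 2.14 eV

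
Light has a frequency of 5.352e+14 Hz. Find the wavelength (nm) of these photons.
560.15 nm

Using the wave equation: c = fλ

Solving for wavelength:
λ = c/f = (3×10⁸ m/s) / (5.352e+14 Hz)
λ = 560.15 nm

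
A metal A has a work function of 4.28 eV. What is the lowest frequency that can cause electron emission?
1.0349e+15 Hz

The threshold frequency is when the photon energy equals the work function:
hf₀ = φ

Solving for f₀:
f₀ = φ/h = (4.28 eV × 1.602×10⁻¹⁹ J/eV) / (6.626×10⁻³⁴ J·s)
f₀ = 1.0349e+15 Hz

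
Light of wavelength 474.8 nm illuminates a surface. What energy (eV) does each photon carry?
2.6113 eV

Using E = hf = hc/λ:

E = hc/λ = (6.626×10⁻³⁴ J·s)(3×10⁸ m/s) / (474.8×10⁻⁹ m)
E = 2.6113 eV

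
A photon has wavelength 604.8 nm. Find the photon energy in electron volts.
2.0500 eV

Using E = hf = hc/λ:

E = hc/λ = (6.626×10⁻³⁴ J·s)(3×10⁸ m/s) / (604.8×10⁻⁹ m)
E = 2.0500 eV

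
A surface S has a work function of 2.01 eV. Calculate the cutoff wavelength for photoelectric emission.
616.84 nm

The threshold wavelength is when the photon energy equals the work function:
hc/λ₀ = φ

Solving for λ₀:
λ₀ = hc/φ = (6.626×10⁻³⁴ J·s)(3×10⁸ m/s) / (2.01 eV × 1.602×10⁻¹⁹ J/eV)
λ₀ = 616.84 nm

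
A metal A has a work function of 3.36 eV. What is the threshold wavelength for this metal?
369.00 nm

The threshold wavelength is when the photon energy equals the work function:
hc/λ₀ = φ

Solving for λ₀:
λ₀ = hc/φ = (6.626×10⁻³⁴ J·s)(3×10⁸ m/s) / (3.36 eV × 1.602×10⁻¹⁹ J/eV)
λ₀ = 369.00 nm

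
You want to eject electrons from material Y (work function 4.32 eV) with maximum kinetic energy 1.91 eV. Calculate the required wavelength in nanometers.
199.01 nm

From Einstein's equation: KE_max = hc/λ - φ

Rearranging for λ:
hc/λ = KE_max + φ
λ = hc/(KE_max + φ)

Required photon energy:
E_photon = KE_max + φ = 1.91 + 4.32 = 6.23 eV

Required wavelength:
λ = hc/E_photon = (6.626×10⁻³⁴)(3×10⁸) / (6.23 × 1.602×10⁻¹⁹)
λ = 199.01 nm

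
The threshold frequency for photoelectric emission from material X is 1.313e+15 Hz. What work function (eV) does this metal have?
5.43 eV

At the threshold frequency, photon energy equals work function:
φ = hf₀

Calculating:
φ = (6.626×10⁻³⁴ J·s)(1.313e+15 Hz)
φ = 5.43 eV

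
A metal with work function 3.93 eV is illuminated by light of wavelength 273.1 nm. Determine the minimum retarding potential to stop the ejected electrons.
0.6099 V

The stopping potential V_s satisfies: eV_s = KE_max

First, find KE_max using Einstein's equation:
E_photon = hc/λ = 4.5399 eV
KE_max = E_photon - φ = 4.5399 - 3.93 = 0.6099 eV

Since eV_s = KE_max:
V_s = KE_max/e = 0.6099 V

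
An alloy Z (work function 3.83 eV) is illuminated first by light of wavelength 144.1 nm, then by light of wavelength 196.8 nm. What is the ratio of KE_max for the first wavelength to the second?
1.9328

Using Einstein's equation: KE_max = hc/λ - φ

For λ₁ = 144.1 nm:
E₁ = hc/λ₁ = 8.6040 eV
KE₁ = E₁ - φ = 8.6040 - 3.83 = 4.7740 eV

For λ₂ = 196.8 nm:
E₂ = hc/λ₂ = 6.3000 eV
KE₂ = E₂ - φ = 6.3000 - 3.83 = 2.4700 eV

Ratio: KE₁/KE₂ = 4.7740/2.4700 = 1.9328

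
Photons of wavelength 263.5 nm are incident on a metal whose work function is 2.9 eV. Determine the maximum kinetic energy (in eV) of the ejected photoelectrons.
1.8053 eV

Using Einstein's photoelectric equation: KE_max = hf - φ = hc/λ - φ

First, calculate the photon energy:
E_photon = hc/λ = (6.626×10⁻³⁴ J·s)(3×10⁸ m/s) / (263.5×10⁻⁹ m)
E_photon = 4.7053 eV

Then, the maximum kinetic energy:
KE_max = E_photon - φ = 4.7053 eV - 2.9 eV = 1.8053 eV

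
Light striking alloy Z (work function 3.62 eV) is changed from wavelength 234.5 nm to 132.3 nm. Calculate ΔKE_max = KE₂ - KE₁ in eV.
4.0843 eV

Using Einstein's equation: KE_max = hc/λ - φ

For λ₁ = 234.5 nm:
KE₁ = hc/λ₁ - φ = 5.2872 - 3.62 = 1.6672 eV

For λ₂ = 132.3 nm:
KE₂ = hc/λ₂ - φ = 9.3714 - 3.62 = 5.7514 eV

Change in KE:
ΔKE = KE₂ - KE₁ = 5.7514 - 1.6672 = 4.0843 eV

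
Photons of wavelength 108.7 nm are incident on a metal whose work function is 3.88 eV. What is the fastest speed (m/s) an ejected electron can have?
1.6271e+06 m/s

First, find the maximum kinetic energy:
E_photon = hc/λ = 11.4061 eV
KE_max = E_photon - φ = 11.4061 - 3.88 = 7.5261 eV

Convert to Joules: KE_max = 7.5261 × 1.602×10⁻¹⁹ J = 1.2058e-18 J

Then use KE = ½mv² to find velocity:
v = √(2·KE/m) = √(2 × 1.2058e-18 J / 9.109e-31 kg)
v = 1.6271e+06 m/s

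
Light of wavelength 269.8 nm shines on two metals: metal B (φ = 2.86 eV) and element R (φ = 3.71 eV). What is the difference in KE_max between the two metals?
0.8500 eV

Using KE_max = hc/λ - φ for each metal:

Photon energy: E = hc/λ = 4.5954 eV

For metal B (φ₁ = 2.86 eV):
KE₁ = E - φ₁ = 4.5954 - 2.86 = 1.7354 eV

For element R (φ₂ = 3.71 eV):
KE₂ = E - φ₂ = 4.5954 - 3.71 = 0.8854 eV

Difference:
ΔKE = KE₁ - KE₂ = 1.7354 - 0.8854 = 0.8500 eV

Note: The difference equals the difference in work functions: 3.71 - 2.86 = 0.85 eV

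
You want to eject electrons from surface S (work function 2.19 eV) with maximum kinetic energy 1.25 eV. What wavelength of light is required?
360.42 nm

From Einstein's equation: KE_max = hc/λ - φ

Rearranging for λ:
hc/λ = KE_max + φ
λ = hc/(KE_max + φ)

Required photon energy:
E_photon = KE_max + φ = 1.25 + 2.19 = 3.44 eV

Required wavelength:
λ = hc/E_photon = (6.626×10⁻³⁴)(3×10⁸) / (3.44 × 1.602×10⁻¹⁹)
λ = 360.42 nm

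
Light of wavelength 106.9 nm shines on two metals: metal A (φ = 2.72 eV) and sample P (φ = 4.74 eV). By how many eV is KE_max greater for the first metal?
2.0200 eV

Using KE_max = hc/λ - φ for each metal:

Photon energy: E = hc/λ = 11.5981 eV

For metal A (φ₁ = 2.72 eV):
KE₁ = E - φ₁ = 11.5981 - 2.72 = 8.8781 eV

For sample P (φ₂ = 4.74 eV):
KE₂ = E - φ₂ = 11.5981 - 4.74 = 6.8581 eV

Difference:
ΔKE = KE₁ - KE₂ = 8.8781 - 6.8581 = 2.0200 eV

Note: The difference equals the difference in work functions: 4.74 - 2.72 = 2.02 eV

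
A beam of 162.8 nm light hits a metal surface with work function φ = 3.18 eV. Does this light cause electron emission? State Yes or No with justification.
Yes

For photoemission, the photon energy must exceed the work function.

Photon energy: E = hc/λ = 7.6157 eV
Work function: φ = 3.18 eV

Since E_photon (7.6157 eV) > φ (3.18 eV), photoemission WILL occur.
The threshold wavelength is λ₀ = hc/φ = 389.9 nm.
Since 162.8 nm < 389.9 nm, the light has sufficient energy.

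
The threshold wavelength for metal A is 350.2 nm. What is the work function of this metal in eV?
3.54 eV

At the threshold wavelength, photon energy equals work function:
φ = hc/λ₀

Calculating:
φ = (6.626×10⁻³⁴ J·s)(3×10⁸ m/s) / (350.2×10⁻⁹ m)
φ = 3.54 eV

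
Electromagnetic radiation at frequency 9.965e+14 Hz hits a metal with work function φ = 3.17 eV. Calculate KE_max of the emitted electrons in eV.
0.9512 eV

Using Einstein's photoelectric equation: KE_max = hf - φ

First, calculate the photon energy:
E_photon = hf = (6.626×10⁻³⁴ J·s)(9.965e+14 Hz)
E_photon = 4.1212 eV

Then, the maximum kinetic energy:
KE_max = E_photon - φ = 4.1212 eV - 3.17 eV = 0.9512 eV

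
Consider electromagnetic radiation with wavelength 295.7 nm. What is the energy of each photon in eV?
4.1929 eV

Using E = hf = hc/λ:

E = hc/λ = (6.626×10⁻³⁴ J·s)(3×10⁸ m/s) / (295.7×10⁻⁹ m)
E = 4.1929 eV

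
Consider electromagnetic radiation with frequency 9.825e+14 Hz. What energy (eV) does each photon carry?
4.0633 eV

Using E = hf:

E = hf = (6.626×10⁻³⁴ J·s)(9.825e+14 Hz)
E = 4.0633 eV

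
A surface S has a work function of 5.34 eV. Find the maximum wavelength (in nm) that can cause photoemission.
232.18 nm

The threshold wavelength is when the photon energy equals the work function:
hc/λ₀ = φ

Solving for λ₀:
λ₀ = hc/φ = (6.626×10⁻³⁴ J·s)(3×10⁸ m/s) / (5.34 eV × 1.602×10⁻¹⁹ J/eV)
λ₀ = 232.18 nm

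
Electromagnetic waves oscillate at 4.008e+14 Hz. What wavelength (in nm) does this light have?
747.99 nm

Using the wave equation: c = fλ

Solving for wavelength:
λ = c/f = (3×10⁸ m/s) / (4.008e+14 Hz)
λ = 747.99 nm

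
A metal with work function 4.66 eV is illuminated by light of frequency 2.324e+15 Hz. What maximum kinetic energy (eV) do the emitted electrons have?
4.9513 eV

Using Einstein's photoelectric equation: KE_max = hf - φ

First, calculate the photon energy:
E_photon = hf = (6.626×10⁻³⁴ J·s)(2.324e+15 Hz)
E_photon = 9.6113 eV

Then, the maximum kinetic energy:
KE_max = E_photon - φ = 9.6113 eV - 4.66 eV = 4.9513 eV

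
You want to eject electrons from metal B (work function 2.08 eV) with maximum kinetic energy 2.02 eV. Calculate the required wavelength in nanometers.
302.40 nm

From Einstein's equation: KE_max = hc/λ - φ

Rearranging for λ:
hc/λ = KE_max + φ
λ = hc/(KE_max + φ)

Required photon energy:
E_photon = KE_max + φ = 2.02 + 2.08 = 4.10 eV

Required wavelength:
λ = hc/E_photon = (6.626×10⁻³⁴)(3×10⁸) / (4.10 × 1.602×10⁻¹⁹)
λ = 302.40 nm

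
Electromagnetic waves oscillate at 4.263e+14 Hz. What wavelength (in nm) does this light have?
703.24 nm

Using the wave equation: c = fλ

Solving for wavelength:
λ = c/f = (3×10⁸ m/s) / (4.263e+14 Hz)
λ = 703.24 nm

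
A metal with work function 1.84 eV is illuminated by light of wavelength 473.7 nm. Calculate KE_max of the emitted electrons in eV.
0.7774 eV

Using Einstein's photoelectric equation: KE_max = hf - φ = hc/λ - φ

First, calculate the photon energy:
E_photon = hc/λ = (6.626×10⁻³⁴ J·s)(3×10⁸ m/s) / (473.7×10⁻⁹ m)
E_photon = 2.6174 eV

Then, the maximum kinetic energy:
KE_max = E_photon - φ = 2.6174 eV - 1.84 eV = 0.7774 eV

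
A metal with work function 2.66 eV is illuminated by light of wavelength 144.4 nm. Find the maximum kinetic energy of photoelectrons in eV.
5.9262 eV

Using Einstein's photoelectric equation: KE_max = hf - φ = hc/λ - φ

First, calculate the photon energy:
E_photon = hc/λ = (6.626×10⁻³⁴ J·s)(3×10⁸ m/s) / (144.4×10⁻⁹ m)
E_photon = 8.5862 eV

Then, the maximum kinetic energy:
KE_max = E_photon - φ = 8.5862 eV - 2.66 eV = 5.9262 eV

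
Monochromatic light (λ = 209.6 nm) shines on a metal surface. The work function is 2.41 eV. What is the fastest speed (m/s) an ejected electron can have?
1.1104e+06 m/s

First, find the maximum kinetic energy:
E_photon = hc/λ = 5.9153 eV
KE_max = E_photon - φ = 5.9153 - 2.41 = 3.5053 eV

Convert to Joules: KE_max = 3.5053 × 1.602×10⁻¹⁹ J = 5.6161e-19 J

Then use KE = ½mv² to find velocity:
v = √(2·KE/m) = √(2 × 5.6161e-19 J / 9.109e-31 kg)
v = 1.1104e+06 m/s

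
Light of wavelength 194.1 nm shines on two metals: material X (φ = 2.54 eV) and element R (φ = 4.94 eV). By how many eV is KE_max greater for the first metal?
2.4000 eV

Using KE_max = hc/λ - φ for each metal:

Photon energy: E = hc/λ = 6.3876 eV

For material X (φ₁ = 2.54 eV):
KE₁ = E - φ₁ = 6.3876 - 2.54 = 3.8476 eV

For element R (φ₂ = 4.94 eV):
KE₂ = E - φ₂ = 6.3876 - 4.94 = 1.4476 eV

Difference:
ΔKE = KE₁ - KE₂ = 3.8476 - 1.4476 = 2.4000 eV

Note: The difference equals the difference in work functions: 4.94 - 2.54 = 2.40 eV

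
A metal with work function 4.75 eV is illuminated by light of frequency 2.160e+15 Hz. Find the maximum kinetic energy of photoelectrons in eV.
4.1830 eV

Using Einstein's photoelectric equation: KE_max = hf - φ

First, calculate the photon energy:
E_photon = hf = (6.626×10⁻³⁴ J·s)(2.160e+15 Hz)
E_photon = 8.9330 eV

Then, the maximum kinetic energy:
KE_max = E_photon - φ = 8.9330 eV - 4.75 eV = 4.1830 eV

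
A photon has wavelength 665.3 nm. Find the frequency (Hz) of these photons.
4.5061e+14 Hz

Using the wave equation: c = fλ

Solving for frequency:
f = c/λ = (3×10⁸ m/s) / (665.3×10⁻⁹ m)
f = 4.5061e+14 Hz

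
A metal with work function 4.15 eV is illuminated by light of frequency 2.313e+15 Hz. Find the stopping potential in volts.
5.4158 V

The stopping potential V_s satisfies: eV_s = KE_max

First, find KE_max using Einstein's equation:
E_photon = hf = (6.626×10⁻³⁴ J·s)(2.313e+15 Hz) = 9.5658 eV
KE_max = E_photon - φ = 9.5658 - 4.15 = 5.4158 eV

Since eV_s = KE_max:
V_s = KE_max/e = 5.4158 V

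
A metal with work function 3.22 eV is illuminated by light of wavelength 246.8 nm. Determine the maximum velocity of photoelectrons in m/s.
7.9653e+05 m/s

First, find the maximum kinetic energy:
E_photon = hc/λ = 5.0237 eV
KE_max = E_photon - φ = 5.0237 - 3.22 = 1.8037 eV

Convert to Joules: KE_max = 1.8037 × 1.602×10⁻¹⁹ J = 2.8898e-19 J

Then use KE = ½mv² to find velocity:
v = √(2·KE/m) = √(2 × 2.8898e-19 J / 9.109e-31 kg)
v = 7.9653e+05 m/s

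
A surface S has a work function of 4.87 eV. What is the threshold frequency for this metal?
1.1776e+15 Hz

The threshold frequency is when the photon energy equals the work function:
hf₀ = φ

Solving for f₀:
f₀ = φ/h = (4.87 eV × 1.602×10⁻¹⁹ J/eV) / (6.626×10⁻³⁴ J·s)
f₀ = 1.1776e+15 Hz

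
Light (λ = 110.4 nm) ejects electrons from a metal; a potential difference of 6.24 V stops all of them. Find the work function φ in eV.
4.99 eV

The stopping potential gives the maximum kinetic energy: KE_max = eV_s = 6.24 eV

From Einstein's photoelectric equation: KE_max = hc/λ - φ
Rearranging: φ = hc/λ - KE_max

Calculate photon energy:
E_photon = hc/λ = (6.626×10⁻³⁴ J·s)(3×10⁸ m/s) / (110.4×10⁻⁹ m) = 11.2305 eV

Therefore:
φ = 11.2305 - 6.24 = 4.99 eV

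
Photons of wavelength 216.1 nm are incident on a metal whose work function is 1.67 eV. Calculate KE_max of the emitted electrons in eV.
4.0674 eV

Using Einstein's photoelectric equation: KE_max = hf - φ = hc/λ - φ

First, calculate the photon energy:
E_photon = hc/λ = (6.626×10⁻³⁴ J·s)(3×10⁸ m/s) / (216.1×10⁻⁹ m)
E_photon = 5.7374 eV

Then, the maximum kinetic energy:
KE_max = E_photon - φ = 5.7374 eV - 1.67 eV = 4.0674 eV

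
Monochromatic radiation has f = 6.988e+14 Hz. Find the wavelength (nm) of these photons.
429.01 nm

Using the wave equation: c = fλ

Solving for wavelength:
λ = c/f = (3×10⁸ m/s) / (6.988e+14 Hz)
λ = 429.01 nm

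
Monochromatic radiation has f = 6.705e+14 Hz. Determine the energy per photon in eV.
2.7730 eV

Using E = hf:

E = hf = (6.626×10⁻³⁴ J·s)(6.705e+14 Hz)
E = 2.7730 eV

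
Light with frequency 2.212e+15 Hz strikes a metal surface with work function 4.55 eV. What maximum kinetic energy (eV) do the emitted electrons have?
4.5981 eV

Using Einstein's photoelectric equation: KE_max = hf - φ

First, calculate the photon energy:
E_photon = hf = (6.626×10⁻³⁴ J·s)(2.212e+15 Hz)
E_photon = 9.1481 eV

Then, the maximum kinetic energy:
KE_max = E_photon - φ = 9.1481 eV - 4.55 eV = 4.5981 eV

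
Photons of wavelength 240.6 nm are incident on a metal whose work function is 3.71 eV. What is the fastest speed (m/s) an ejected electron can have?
7.1249e+05 m/s

First, find the maximum kinetic energy:
E_photon = hc/λ = 5.1531 eV
KE_max = E_photon - φ = 5.1531 - 3.71 = 1.4431 eV

Convert to Joules: KE_max = 1.4431 × 1.602×10⁻¹⁹ J = 2.3121e-19 J

Then use KE = ½mv² to find velocity:
v = √(2·KE/m) = √(2 × 2.3121e-19 J / 9.109e-31 kg)
v = 7.1249e+05 m/s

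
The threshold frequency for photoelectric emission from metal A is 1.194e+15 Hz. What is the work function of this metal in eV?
4.94 eV

At the threshold frequency, photon energy equals work function:
φ = hf₀

Calculating:
φ = (6.626×10⁻³⁴ J·s)(1.194e+15 Hz)
φ = 4.94 eV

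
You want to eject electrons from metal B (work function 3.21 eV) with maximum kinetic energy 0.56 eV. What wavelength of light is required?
328.87 nm

From Einstein's equation: KE_max = hc/λ - φ

Rearranging for λ:
hc/λ = KE_max + φ
λ = hc/(KE_max + φ)

Required photon energy:
E_photon = KE_max + φ = 0.56 + 3.21 = 3.77 eV

Required wavelength:
λ = hc/E_photon = (6.626×10⁻³⁴)(3×10⁸) / (3.77 × 1.602×10⁻¹⁹)
λ = 328.87 nm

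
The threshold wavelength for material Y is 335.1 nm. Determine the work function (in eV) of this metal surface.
3.70 eV

At the threshold wavelength, photon energy equals work function:
φ = hc/λ₀

Calculating:
φ = (6.626×10⁻³⁴ J·s)(3×10⁸ m/s) / (335.1×10⁻⁹ m)
φ = 3.70 eV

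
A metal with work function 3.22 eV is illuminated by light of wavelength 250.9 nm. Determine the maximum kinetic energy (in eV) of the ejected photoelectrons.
1.7216 eV

Using Einstein's photoelectric equation: KE_max = hf - φ = hc/λ - φ

First, calculate the photon energy:
E_photon = hc/λ = (6.626×10⁻³⁴ J·s)(3×10⁸ m/s) / (250.9×10⁻⁹ m)
E_photon = 4.9416 eV

Then, the maximum kinetic energy:
KE_max = E_photon - φ = 4.9416 eV - 3.22 eV = 1.7216 eV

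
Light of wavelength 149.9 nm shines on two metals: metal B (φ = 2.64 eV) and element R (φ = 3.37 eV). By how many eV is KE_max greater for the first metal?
0.7300 eV

Using KE_max = hc/λ - φ for each metal:

Photon energy: E = hc/λ = 8.2711 eV

For metal B (φ₁ = 2.64 eV):
KE₁ = E - φ₁ = 8.2711 - 2.64 = 5.6311 eV

For element R (φ₂ = 3.37 eV):
KE₂ = E - φ₂ = 8.2711 - 3.37 = 4.9011 eV

Difference:
ΔKE = KE₁ - KE₂ = 5.6311 - 4.9011 = 0.7300 eV

Note: The difference equals the difference in work functions: 3.37 - 2.64 = 0.73 eV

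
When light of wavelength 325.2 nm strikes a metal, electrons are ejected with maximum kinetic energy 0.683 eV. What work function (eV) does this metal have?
3.13 eV

From Einstein's photoelectric equation: KE_max = hf - φ = hc/λ - φ

Rearranging for φ:
φ = hc/λ - KE_max

Calculate photon energy:
E_photon = hc/λ = 3.8126 eV

Therefore:
φ = 3.8126 - 0.683 = 3.13 eV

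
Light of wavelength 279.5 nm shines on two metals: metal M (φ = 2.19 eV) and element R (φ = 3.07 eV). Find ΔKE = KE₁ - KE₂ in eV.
0.8800 eV

Using KE_max = hc/λ - φ for each metal:

Photon energy: E = hc/λ = 4.4359 eV

For metal M (φ₁ = 2.19 eV):
KE₁ = E - φ₁ = 4.4359 - 2.19 = 2.2459 eV

For element R (φ₂ = 3.07 eV):
KE₂ = E - φ₂ = 4.4359 - 3.07 = 1.3659 eV

Difference:
ΔKE = KE₁ - KE₂ = 2.2459 - 1.3659 = 0.8800 eV

Note: The difference equals the difference in work functions: 3.07 - 2.19 = 0.88 eV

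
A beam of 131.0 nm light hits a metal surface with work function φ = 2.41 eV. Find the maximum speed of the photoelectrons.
1.5753e+06 m/s

First, find the maximum kinetic energy:
E_photon = hc/λ = 9.4644 eV
KE_max = E_photon - φ = 9.4644 - 2.41 = 7.0544 eV

Convert to Joules: KE_max = 7.0544 × 1.602×10⁻¹⁹ J = 1.1302e-18 J

Then use KE = ½mv² to find velocity:
v = √(2·KE/m) = √(2 × 1.1302e-18 J / 9.109e-31 kg)
v = 1.5753e+06 m/s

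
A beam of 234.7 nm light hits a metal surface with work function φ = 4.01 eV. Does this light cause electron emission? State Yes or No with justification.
Yes

For photoemission, the photon energy must exceed the work function.

Photon energy: E = hc/λ = 5.2827 eV
Work function: φ = 4.01 eV

Since E_photon (5.2827 eV) > φ (4.01 eV), photoemission WILL occur.
The threshold wavelength is λ₀ = hc/φ = 309.2 nm.
Since 234.7 nm < 309.2 nm, the light has sufficient energy.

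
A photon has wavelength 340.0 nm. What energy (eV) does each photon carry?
3.6466 eV

Using E = hf = hc/λ:

E = hc/λ = (6.626×10⁻³⁴ J·s)(3×10⁸ m/s) / (340.0×10⁻⁹ m)
E = 3.6466 eV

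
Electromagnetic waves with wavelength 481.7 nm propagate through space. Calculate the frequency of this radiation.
6.2236e+14 Hz

Using the wave equation: c = fλ

Solving for frequency:
f = c/λ = (3×10⁸ m/s) / (481.7×10⁻⁹ m)
f = 6.2236e+14 Hz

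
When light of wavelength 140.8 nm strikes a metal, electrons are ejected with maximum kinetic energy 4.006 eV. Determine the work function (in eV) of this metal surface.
4.80 eV

From Einstein's photoelectric equation: KE_max = hf - φ = hc/λ - φ

Rearranging for φ:
φ = hc/λ - KE_max

Calculate photon energy:
E_photon = hc/λ = 8.8057 eV

Therefore:
φ = 8.8057 - 4.006 = 4.80 eV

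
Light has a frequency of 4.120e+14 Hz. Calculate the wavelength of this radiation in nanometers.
727.65 nm

Using the wave equation: c = fλ

Solving for wavelength:
λ = c/f = (3×10⁸ m/s) / (4.120e+14 Hz)
λ = 727.65 nm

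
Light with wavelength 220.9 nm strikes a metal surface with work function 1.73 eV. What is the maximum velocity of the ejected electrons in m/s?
1.1687e+06 m/s

First, find the maximum kinetic energy:
E_photon = hc/λ = 5.6127 eV
KE_max = E_photon - φ = 5.6127 - 1.73 = 3.8827 eV

Convert to Joules: KE_max = 3.8827 × 1.602×10⁻¹⁹ J = 6.2207e-19 J

Then use KE = ½mv² to find velocity:
v = √(2·KE/m) = √(2 × 6.2207e-19 J / 9.109e-31 kg)
v = 1.1687e+06 m/s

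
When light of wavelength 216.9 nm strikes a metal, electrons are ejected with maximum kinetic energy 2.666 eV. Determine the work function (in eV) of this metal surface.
3.05 eV

From Einstein's photoelectric equation: KE_max = hf - φ = hc/λ - φ

Rearranging for φ:
φ = hc/λ - KE_max

Calculate photon energy:
E_photon = hc/λ = 5.7162 eV

Therefore:
φ = 5.7162 - 2.666 = 3.05 eV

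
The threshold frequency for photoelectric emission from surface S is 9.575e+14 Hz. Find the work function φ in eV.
3.96 eV

At the threshold frequency, photon energy equals work function:
φ = hf₀

Calculating:
φ = (6.626×10⁻³⁴ J·s)(9.575e+14 Hz)
φ = 3.96 eV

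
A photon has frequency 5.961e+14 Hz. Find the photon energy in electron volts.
2.4653 eV

Using E = hf:

E = hf = (6.626×10⁻³⁴ J·s)(5.961e+14 Hz)
E = 2.4653 eV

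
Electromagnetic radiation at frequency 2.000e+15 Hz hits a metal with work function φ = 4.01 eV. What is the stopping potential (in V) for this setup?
4.2613 V

The stopping potential V_s satisfies: eV_s = KE_max

First, find KE_max using Einstein's equation:
E_photon = hf = (6.626×10⁻³⁴ J·s)(2.000e+15 Hz) = 8.2713 eV
KE_max = E_photon - φ = 8.2713 - 4.01 = 4.2613 eV

Since eV_s = KE_max:
V_s = KE_max/e = 4.2613 V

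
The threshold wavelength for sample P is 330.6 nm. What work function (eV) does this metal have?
3.75 eV

At the threshold wavelength, photon energy equals work function:
φ = hc/λ₀

Calculating:
φ = (6.626×10⁻³⁴ J·s)(3×10⁸ m/s) / (330.6×10⁻⁹ m)
φ = 3.75 eV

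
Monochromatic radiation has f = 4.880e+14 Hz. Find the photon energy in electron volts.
2.0182 eV

Using E = hf:

E = hf = (6.626×10⁻³⁴ J·s)(4.880e+14 Hz)
E = 2.0182 eV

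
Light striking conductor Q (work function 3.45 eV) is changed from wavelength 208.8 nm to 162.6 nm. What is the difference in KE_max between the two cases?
1.6872 eV

Using Einstein's equation: KE_max = hc/λ - φ

For λ₁ = 208.8 nm:
KE₁ = hc/λ₁ - φ = 5.9379 - 3.45 = 2.4879 eV

For λ₂ = 162.6 nm:
KE₂ = hc/λ₂ - φ = 7.6251 - 3.45 = 4.1751 eV

Change in KE:
ΔKE = KE₂ - KE₁ = 4.1751 - 2.4879 = 1.6872 eV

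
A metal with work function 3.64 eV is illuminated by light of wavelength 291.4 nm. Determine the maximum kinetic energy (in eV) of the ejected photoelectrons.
0.6148 eV

Using Einstein's photoelectric equation: KE_max = hf - φ = hc/λ - φ

First, calculate the photon energy:
E_photon = hc/λ = (6.626×10⁻³⁴ J·s)(3×10⁸ m/s) / (291.4×10⁻⁹ m)
E_photon = 4.2548 eV

Then, the maximum kinetic energy:
KE_max = E_photon - φ = 4.2548 eV - 3.64 eV = 0.6148 eV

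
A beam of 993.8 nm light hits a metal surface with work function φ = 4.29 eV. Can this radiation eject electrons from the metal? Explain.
No

For photoemission, the photon energy must exceed the work function.

Photon energy: E = hc/λ = 1.2476 eV
Work function: φ = 4.29 eV

Since E_photon (1.2476 eV) < φ (4.29 eV), photoemission will NOT occur.
The threshold wavelength is λ₀ = hc/φ = 289.0 nm.
Since 993.8 nm > 289.0 nm, the photons lack sufficient energy.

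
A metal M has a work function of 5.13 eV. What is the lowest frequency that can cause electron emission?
1.2404e+15 Hz

The threshold frequency is when the photon energy equals the work function:
hf₀ = φ

Solving for f₀:
f₀ = φ/h = (5.13 eV × 1.602×10⁻¹⁹ J/eV) / (6.626×10⁻³⁴ J·s)
f₀ = 1.2404e+15 Hz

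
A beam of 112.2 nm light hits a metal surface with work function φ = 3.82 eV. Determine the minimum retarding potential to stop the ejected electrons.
7.2303 V

The stopping potential V_s satisfies: eV_s = KE_max

First, find KE_max using Einstein's equation:
E_photon = hc/λ = 11.0503 eV
KE_max = E_photon - φ = 11.0503 - 3.82 = 7.2303 eV

Since eV_s = KE_max:
V_s = KE_max/e = 7.2303 V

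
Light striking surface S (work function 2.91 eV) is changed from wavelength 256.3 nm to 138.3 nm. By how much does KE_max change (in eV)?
4.1274 eV

Using Einstein's equation: KE_max = hc/λ - φ

For λ₁ = 256.3 nm:
KE₁ = hc/λ₁ - φ = 4.8375 - 2.91 = 1.9275 eV

For λ₂ = 138.3 nm:
KE₂ = hc/λ₂ - φ = 8.9649 - 2.91 = 6.0549 eV

Change in KE:
ΔKE = KE₂ - KE₁ = 6.0549 - 1.9275 = 4.1274 eV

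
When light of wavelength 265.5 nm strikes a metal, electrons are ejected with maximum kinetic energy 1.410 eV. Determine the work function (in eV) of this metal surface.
3.26 eV

From Einstein's photoelectric equation: KE_max = hf - φ = hc/λ - φ

Rearranging for φ:
φ = hc/λ - KE_max

Calculate photon energy:
E_photon = hc/λ = 4.6698 eV

Therefore:
φ = 4.6698 - 1.410 = 3.26 eV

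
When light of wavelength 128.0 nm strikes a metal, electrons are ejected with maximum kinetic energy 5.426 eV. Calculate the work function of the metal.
4.26 eV

From Einstein's photoelectric equation: KE_max = hf - φ = hc/λ - φ

Rearranging for φ:
φ = hc/λ - KE_max

Calculate photon energy:
E_photon = hc/λ = 9.6863 eV

Therefore:
φ = 9.6863 - 5.426 = 4.26 eV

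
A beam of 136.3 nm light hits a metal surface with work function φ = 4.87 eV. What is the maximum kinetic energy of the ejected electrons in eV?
4.2264 eV

Using Einstein's photoelectric equation: KE_max = hf - φ = hc/λ - φ

First, calculate the photon energy:
E_photon = hc/λ = (6.626×10⁻³⁴ J·s)(3×10⁸ m/s) / (136.3×10⁻⁹ m)
E_photon = 9.0964 eV

Then, the maximum kinetic energy:
KE_max = E_photon - φ = 9.0964 eV - 4.87 eV = 4.2264 eV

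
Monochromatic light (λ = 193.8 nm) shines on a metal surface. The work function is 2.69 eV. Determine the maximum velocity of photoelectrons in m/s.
1.1420e+06 m/s

First, find the maximum kinetic energy:
E_photon = hc/λ = 6.3975 eV
KE_max = E_photon - φ = 6.3975 - 2.69 = 3.7075 eV

Convert to Joules: KE_max = 3.7075 × 1.602×10⁻¹⁹ J = 5.9401e-19 J

Then use KE = ½mv² to find velocity:
v = √(2·KE/m) = √(2 × 5.9401e-19 J / 9.109e-31 kg)
v = 1.1420e+06 m/s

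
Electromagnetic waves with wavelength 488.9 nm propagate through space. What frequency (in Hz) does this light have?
6.1320e+14 Hz

Using the wave equation: c = fλ

Solving for frequency:
f = c/λ = (3×10⁸ m/s) / (488.9×10⁻⁹ m)
f = 6.1320e+14 Hz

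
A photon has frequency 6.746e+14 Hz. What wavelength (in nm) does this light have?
444.40 nm

Using the wave equation: c = fλ

Solving for wavelength:
λ = c/f = (3×10⁸ m/s) / (6.746e+14 Hz)
λ = 444.40 nm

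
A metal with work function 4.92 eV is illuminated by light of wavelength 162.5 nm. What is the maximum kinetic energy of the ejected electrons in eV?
2.7098 eV

Using Einstein's photoelectric equation: KE_max = hf - φ = hc/λ - φ

First, calculate the photon energy:
E_photon = hc/λ = (6.626×10⁻³⁴ J·s)(3×10⁸ m/s) / (162.5×10⁻⁹ m)
E_photon = 7.6298 eV

Then, the maximum kinetic energy:
KE_max = E_photon - φ = 7.6298 eV - 4.92 eV = 2.7098 eV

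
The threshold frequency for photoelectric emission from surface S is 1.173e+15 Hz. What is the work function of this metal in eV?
4.85 eV

At the threshold frequency, photon energy equals work function:
φ = hf₀

Calculating:
φ = (6.626×10⁻³⁴ J·s)(1.173e+15 Hz)
φ = 4.85 eV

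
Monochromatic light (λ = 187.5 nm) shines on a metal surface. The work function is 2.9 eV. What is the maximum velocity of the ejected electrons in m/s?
1.1428e+06 m/s

First, find the maximum kinetic energy:
E_photon = hc/λ = 6.6125 eV
KE_max = E_photon - φ = 6.6125 - 2.9 = 3.7125 eV

Convert to Joules: KE_max = 3.7125 × 1.602×10⁻¹⁹ J = 5.9481e-19 J

Then use KE = ½mv² to find velocity:
v = √(2·KE/m) = √(2 × 5.9481e-19 J / 9.109e-31 kg)
v = 1.1428e+06 m/s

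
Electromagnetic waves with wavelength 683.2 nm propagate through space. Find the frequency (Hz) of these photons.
4.3881e+14 Hz

Using the wave equation: c = fλ

Solving for frequency:
f = c/λ = (3×10⁸ m/s) / (683.2×10⁻⁹ m)
f = 4.3881e+14 Hz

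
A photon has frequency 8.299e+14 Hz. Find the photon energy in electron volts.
3.4322 eV

Using E = hf:

E = hf = (6.626×10⁻³⁴ J·s)(8.299e+14 Hz)
E = 3.4322 eV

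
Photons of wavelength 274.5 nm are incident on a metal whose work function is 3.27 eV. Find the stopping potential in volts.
1.2467 V

The stopping potential V_s satisfies: eV_s = KE_max

First, find KE_max using Einstein's equation:
E_photon = hc/λ = 4.5167 eV
KE_max = E_photon - φ = 4.5167 - 3.27 = 1.2467 eV

Since eV_s = KE_max:
V_s = KE_max/e = 1.2467 V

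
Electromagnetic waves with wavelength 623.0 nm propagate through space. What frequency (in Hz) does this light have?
4.8121e+14 Hz

Using the wave equation: c = fλ

Solving for frequency:
f = c/λ = (3×10⁸ m/s) / (623.0×10⁻⁹ m)
f = 4.8121e+14 Hz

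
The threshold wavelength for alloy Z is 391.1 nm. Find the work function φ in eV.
3.17 eV

At the threshold wavelength, photon energy equals work function:
φ = hc/λ₀

Calculating:
φ = (6.626×10⁻³⁴ J·s)(3×10⁸ m/s) / (391.1×10⁻⁹ m)
φ = 3.17 eV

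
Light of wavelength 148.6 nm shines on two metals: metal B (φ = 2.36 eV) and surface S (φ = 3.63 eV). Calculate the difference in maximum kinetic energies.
1.2700 eV

Using KE_max = hc/λ - φ for each metal:

Photon energy: E = hc/λ = 8.3435 eV

For metal B (φ₁ = 2.36 eV):
KE₁ = E - φ₁ = 8.3435 - 2.36 = 5.9835 eV

For surface S (φ₂ = 3.63 eV):
KE₂ = E - φ₂ = 8.3435 - 3.63 = 4.7135 eV

Difference:
ΔKE = KE₁ - KE₂ = 5.9835 - 4.7135 = 1.2700 eV

Note: The difference equals the difference in work functions: 3.63 - 2.36 = 1.27 eV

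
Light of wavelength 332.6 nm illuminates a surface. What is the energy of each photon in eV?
3.7277 eV

Using E = hf = hc/λ:

E = hc/λ = (6.626×10⁻³⁴ J·s)(3×10⁸ m/s) / (332.6×10⁻⁹ m)
E = 3.7277 eV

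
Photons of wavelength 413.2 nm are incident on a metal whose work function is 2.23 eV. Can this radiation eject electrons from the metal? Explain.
Yes

For photoemission, the photon energy must exceed the work function.

Photon energy: E = hc/λ = 3.0006 eV
Work function: φ = 2.23 eV

Since E_photon (3.0006 eV) > φ (2.23 eV), photoemission WILL occur.
The threshold wavelength is λ₀ = hc/φ = 556.0 nm.
Since 413.2 nm < 556.0 nm, the light has sufficient energy.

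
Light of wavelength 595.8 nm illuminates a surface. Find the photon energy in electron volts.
2.0810 eV

Using E = hf = hc/λ:

E = hc/λ = (6.626×10⁻³⁴ J·s)(3×10⁸ m/s) / (595.8×10⁻⁹ m)
E = 2.0810 eV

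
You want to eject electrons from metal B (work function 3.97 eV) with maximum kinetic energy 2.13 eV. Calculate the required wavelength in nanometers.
203.25 nm

From Einstein's equation: KE_max = hc/λ - φ

Rearranging for λ:
hc/λ = KE_max + φ
λ = hc/(KE_max + φ)

Required photon energy:
E_photon = KE_max + φ = 2.13 + 3.97 = 6.10 eV

Required wavelength:
λ = hc/E_photon = (6.626×10⁻³⁴)(3×10⁸) / (6.10 × 1.602×10⁻¹⁹)
λ = 203.25 nm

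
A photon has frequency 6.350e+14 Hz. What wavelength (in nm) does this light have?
472.11 nm

Using the wave equation: c = fλ

Solving for wavelength:
λ = c/f = (3×10⁸ m/s) / (6.350e+14 Hz)
λ = 472.11 nm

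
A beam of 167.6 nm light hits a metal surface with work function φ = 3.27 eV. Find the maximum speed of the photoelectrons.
1.2050e+06 m/s

First, find the maximum kinetic energy:
E_photon = hc/λ = 7.3976 eV
KE_max = E_photon - φ = 7.3976 - 3.27 = 4.1276 eV

Convert to Joules: KE_max = 4.1276 × 1.602×10⁻¹⁹ J = 6.6132e-19 J

Then use KE = ½mv² to find velocity:
v = √(2·KE/m) = √(2 × 6.6132e-19 J / 9.109e-31 kg)
v = 1.2050e+06 m/s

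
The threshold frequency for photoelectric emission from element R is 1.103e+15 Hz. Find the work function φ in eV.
4.56 eV

At the threshold frequency, photon energy equals work function:
φ = hf₀

Calculating:
φ = (6.626×10⁻³⁴ J·s)(1.103e+15 Hz)
φ = 4.56 eV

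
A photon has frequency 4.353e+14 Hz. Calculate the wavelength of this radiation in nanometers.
688.70 nm

Using the wave equation: c = fλ

Solving for wavelength:
λ = c/f = (3×10⁸ m/s) / (4.353e+14 Hz)
λ = 688.70 nm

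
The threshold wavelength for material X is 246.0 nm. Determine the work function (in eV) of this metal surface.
5.04 eV

At the threshold wavelength, photon energy equals work function:
φ = hc/λ₀

Calculating:
φ = (6.626×10⁻³⁴ J·s)(3×10⁸ m/s) / (246.0×10⁻⁹ m)
φ = 5.04 eV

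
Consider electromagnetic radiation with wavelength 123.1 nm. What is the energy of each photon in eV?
10.0718 eV

Using E = hf = hc/λ:

E = hc/λ = (6.626×10⁻³⁴ J·s)(3×10⁸ m/s) / (123.1×10⁻⁹ m)
E = 10.0718 eV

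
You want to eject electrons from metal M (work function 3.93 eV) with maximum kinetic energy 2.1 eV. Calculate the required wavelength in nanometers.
205.61 nm

From Einstein's equation: KE_max = hc/λ - φ

Rearranging for λ:
hc/λ = KE_max + φ
λ = hc/(KE_max + φ)

Required photon energy:
E_photon = KE_max + φ = 2.1 + 3.93 = 6.03 eV

Required wavelength:
λ = hc/E_photon = (6.626×10⁻³⁴)(3×10⁸) / (6.03 × 1.602×10⁻¹⁹)
λ = 205.61 nm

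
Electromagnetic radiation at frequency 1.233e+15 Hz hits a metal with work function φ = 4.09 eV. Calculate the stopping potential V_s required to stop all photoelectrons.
1.0093 V

The stopping potential V_s satisfies: eV_s = KE_max

First, find KE_max using Einstein's equation:
E_photon = hf = (6.626×10⁻³⁴ J·s)(1.233e+15 Hz) = 5.0993 eV
KE_max = E_photon - φ = 5.0993 - 4.09 = 1.0093 eV

Since eV_s = KE_max:
V_s = KE_max/e = 1.0093 V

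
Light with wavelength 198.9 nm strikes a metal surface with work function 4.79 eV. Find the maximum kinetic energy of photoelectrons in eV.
1.4435 eV

Using Einstein's photoelectric equation: KE_max = hf - φ = hc/λ - φ

First, calculate the photon energy:
E_photon = hc/λ = (6.626×10⁻³⁴ J·s)(3×10⁸ m/s) / (198.9×10⁻⁹ m)
E_photon = 6.2335 eV

Then, the maximum kinetic energy:
KE_max = E_photon - φ = 6.2335 eV - 4.79 eV = 1.4435 eV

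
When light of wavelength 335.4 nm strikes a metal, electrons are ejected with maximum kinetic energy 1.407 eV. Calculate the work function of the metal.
2.29 eV

From Einstein's photoelectric equation: KE_max = hf - φ = hc/λ - φ

Rearranging for φ:
φ = hc/λ - KE_max

Calculate photon energy:
E_photon = hc/λ = 3.6966 eV

Therefore:
φ = 3.6966 - 1.407 = 2.29 eV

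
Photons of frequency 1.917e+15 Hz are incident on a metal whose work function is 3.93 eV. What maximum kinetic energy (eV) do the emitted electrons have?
3.9981 eV

Using Einstein's photoelectric equation: KE_max = hf - φ

First, calculate the photon energy:
E_photon = hf = (6.626×10⁻³⁴ J·s)(1.917e+15 Hz)
E_photon = 7.9281 eV

Then, the maximum kinetic energy:
KE_max = E_photon - φ = 7.9281 eV - 3.93 eV = 3.9981 eV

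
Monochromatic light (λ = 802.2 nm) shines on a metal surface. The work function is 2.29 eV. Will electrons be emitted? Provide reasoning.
No

For photoemission, the photon energy must exceed the work function.

Photon energy: E = hc/λ = 1.5456 eV
Work function: φ = 2.29 eV

Since E_photon (1.5456 eV) < φ (2.29 eV), photoemission will NOT occur.
The threshold wavelength is λ₀ = hc/φ = 541.4 nm.
Since 802.2 nm > 541.4 nm, the photons lack sufficient energy.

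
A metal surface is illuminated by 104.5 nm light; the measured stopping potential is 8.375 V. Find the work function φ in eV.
3.49 eV

The stopping potential gives the maximum kinetic energy: KE_max = eV_s = 8.375 eV

From Einstein's photoelectric equation: KE_max = hc/λ - φ
Rearranging: φ = hc/λ - KE_max

Calculate photon energy:
E_photon = hc/λ = (6.626×10⁻³⁴ J·s)(3×10⁸ m/s) / (104.5×10⁻⁹ m) = 11.8645 eV

Therefore:
φ = 11.8645 - 8.375 = 3.49 eV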